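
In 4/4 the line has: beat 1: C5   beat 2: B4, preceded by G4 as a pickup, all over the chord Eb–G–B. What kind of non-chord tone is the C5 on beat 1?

The harmony at that moment is Eb augmented triad (Eb, G, B); C5 is not a chord tone.
It is approached by leap up from G4 and left by step down to B4.
Leap in, step out, metrically accented — an appoggiatura.

Appoggiatura.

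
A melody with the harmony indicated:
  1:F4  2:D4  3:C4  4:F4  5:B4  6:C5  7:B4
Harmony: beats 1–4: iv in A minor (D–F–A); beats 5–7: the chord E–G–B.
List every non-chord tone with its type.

The harmony at that moment is D minor triad (D, F, A); C4 is not a chord tone.
It is approached by step down from D4 and left by leap up to F4.
Step in, leap out — an escape tone.
The harmony at that moment is E minor triad (E, G, B); C5 is not a chord tone.
It is approached by step up from B4 and left by step down to B4.
Step away and step back to the same note — a neighbor tone (upper neighbor).

C4 (beat 3) — escape tone; C5 (beat 6) — neighbor tone.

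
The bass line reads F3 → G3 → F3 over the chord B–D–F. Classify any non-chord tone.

The harmony at that moment is B diminished triad (B, D, F); G3 is not a chord tone.
It is approached by step up from F3 and left by step down to F3.
Step away and step back to the same note — a neighbor tone (upper neighbor).

G3 is a neighbor tone.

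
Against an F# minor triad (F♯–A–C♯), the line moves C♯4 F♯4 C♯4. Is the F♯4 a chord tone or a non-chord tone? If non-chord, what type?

F# minor triad contains F♯, A, C♯; F♯ is the root, so it is a chord tone.

Chord tone (the root of F# minor triad).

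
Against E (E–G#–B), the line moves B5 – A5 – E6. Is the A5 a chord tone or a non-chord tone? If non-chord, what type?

Non-chord tone — an escape tone.

The harmony at that moment is E major triad (E, G#, B); A5 is not a chord tone.
It is approached by step down from B5 and left by leap up to E6.
Step in, leap out — an escape tone.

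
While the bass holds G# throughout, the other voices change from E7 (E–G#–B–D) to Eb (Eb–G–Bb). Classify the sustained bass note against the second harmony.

The harmony at that moment is Eb major triad (Eb, G, Bb); G# is not a chord tone.
It is held over (the same pitch as the preceding G#) and then sustained as the same pitch into the next harmony.
Sustained through a change of harmony — a pedal tone.

Pedal tone (pedal point).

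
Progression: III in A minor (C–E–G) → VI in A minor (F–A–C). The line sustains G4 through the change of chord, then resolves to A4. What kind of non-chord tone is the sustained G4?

The harmony at that moment is F major triad (F, A, C); G4 is not a chord tone.
It is held over (the same pitch as the preceding G4) and left by step up to A4.
Held over from the previous chord and resolving up by step — a retardation.

G4 is a retardation.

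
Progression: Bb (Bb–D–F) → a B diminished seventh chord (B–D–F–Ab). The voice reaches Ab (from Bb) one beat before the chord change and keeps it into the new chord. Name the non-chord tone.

Ab is an anticipation.

The harmony at that moment is Bb major triad (Bb, D, F); Ab is not a chord tone.
It is approached by step down from Bb and then sustained as the same pitch into the next harmony.
Arriving early and becoming a chord tone when the harmony changes — an anticipation.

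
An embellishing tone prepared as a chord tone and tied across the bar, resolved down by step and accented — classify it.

Suspension.

Approach: by preparation — the pitch is first a chord tone, then held (tied or repeated) while the harmony changes under it. Departure: down by step. Metric position: strong.
A prepared dissonance that resolves downward by step — a suspension. (The same figure resolving upward would be a retardation.)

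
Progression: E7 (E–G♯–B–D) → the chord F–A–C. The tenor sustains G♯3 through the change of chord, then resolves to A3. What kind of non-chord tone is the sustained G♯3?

G♯3 is a retardation.

The harmony at that moment is F major triad (F, A, C); G♯3 is not a chord tone.
It is held over (the same pitch as the preceding G♯3) and left by step up to A3.
Held over from the previous chord and resolving up by step — a retardation.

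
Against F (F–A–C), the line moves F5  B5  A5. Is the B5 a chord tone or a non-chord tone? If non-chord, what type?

The harmony at that moment is F major triad (F, A, C); B5 is not a chord tone.
It is approached by leap up from F5 and left by step down to A5.
Leap in, step out — an appoggiatura.

Non-chord tone — an appoggiatura.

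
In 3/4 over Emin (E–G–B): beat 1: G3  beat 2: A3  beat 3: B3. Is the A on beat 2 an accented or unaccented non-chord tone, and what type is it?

Unaccented passing tone.

The harmony at that moment is E minor triad (E, G, B); A3 is not a chord tone.
It is approached by step up from G3 and left by step up to B3.
Step in, step out in the same direction — a passing tone.
It falls on a weak beat, so it is unaccented.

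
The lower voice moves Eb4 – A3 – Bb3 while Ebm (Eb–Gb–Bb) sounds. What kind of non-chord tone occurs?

A3 is an appoggiatura.

The harmony at that moment is Eb minor triad (Eb, Gb, Bb); A3 is not a chord tone.
It is approached by leap down from Eb4 and left by step up to Bb3.
Leap in, step out — an appoggiatura.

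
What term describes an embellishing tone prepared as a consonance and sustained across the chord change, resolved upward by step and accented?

Approach: by preparation — the pitch is first a chord tone, then held (tied or repeated) while the harmony changes under it. Departure: up by step. Metric position: strong.
A prepared dissonance that resolves upward by step — a retardation. (The same figure resolving downward would be a suspension.)

Retardation.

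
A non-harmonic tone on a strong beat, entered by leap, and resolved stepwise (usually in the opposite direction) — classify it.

Appoggiatura.

Approach: by leap. Departure: by step. Metric position: strong.
Leap in, step out, in a metrically strong position — an appoggiatura. (It is the mirror image of the escape tone, which steps in and leaps out from a weak position.)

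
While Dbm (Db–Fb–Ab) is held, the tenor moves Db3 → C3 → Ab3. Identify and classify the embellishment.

The harmony at that moment is Db minor triad (Db, Fb, Ab); C3 is not a chord tone.
It is approached by step down from Db3 and left by leap up to Ab3.
Step in, leap out — an escape tone.

C3 is an escape tone.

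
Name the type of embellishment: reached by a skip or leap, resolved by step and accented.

Appoggiatura.

Approach: by leap. Departure: by step. Metric position: strong.
Leap in, step out, in a metrically strong position — an appoggiatura. (It is the mirror image of the escape tone, which steps in and leaps out from a weak position.)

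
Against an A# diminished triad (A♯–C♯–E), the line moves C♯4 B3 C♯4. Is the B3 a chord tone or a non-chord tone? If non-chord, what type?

The harmony at that moment is A♯ diminished triad (A♯, C♯, E); B3 is not a chord tone.
It is approached by step down from C♯4 and left by step up to C♯4.
Step away and step back to the same note — a neighbor tone (lower neighbor).

Non-chord tone — a neighbor tone.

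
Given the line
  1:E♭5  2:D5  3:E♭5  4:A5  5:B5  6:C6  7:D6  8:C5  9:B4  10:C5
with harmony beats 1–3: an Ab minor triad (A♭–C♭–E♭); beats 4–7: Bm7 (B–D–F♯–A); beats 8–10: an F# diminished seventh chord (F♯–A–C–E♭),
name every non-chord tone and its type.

The harmony at that moment is A♭ minor triad (A♭, C♭, E♭); D5 is not a chord tone.
It is approached by step down from E♭5 and left by step up to E♭5.
Step away and step back to the same note — a neighbor tone (lower neighbor).
The harmony at that moment is B minor seventh chord (B, D, F♯, A); C6 is not a chord tone.
It is approached by step up from B5 and left by step up to D6.
Step in, step out in the same direction — a passing tone.
The harmony at that moment is F♯ diminished seventh chord (F♯, A, C, E♭); B4 is not a chord tone.
It is approached by step down from C5 and left by step up to C5.
Step away and step back to the same note — a neighbor tone (lower neighbor).

D5 (beat 2) — neighbor tone; C6 (beat 6) — passing tone; B4 (beat 9) — neighbor tone.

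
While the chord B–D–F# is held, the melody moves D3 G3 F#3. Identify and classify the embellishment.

G3 is an appoggiatura.

The harmony at that moment is B minor triad (B, D, F#); G3 is not a chord tone.
It is approached by leap up from D3 and left by step down to F#3.
Leap in, step out — an appoggiatura.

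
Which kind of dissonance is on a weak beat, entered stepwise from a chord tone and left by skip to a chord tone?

Escape tone.

Approach: by step. Departure: by leap. Metric position: weak.
Step in, leap out, from a weak position — an escape tone (échappée). (It is the mirror image of the appoggiatura, which leaps in and steps out on a strong beat.)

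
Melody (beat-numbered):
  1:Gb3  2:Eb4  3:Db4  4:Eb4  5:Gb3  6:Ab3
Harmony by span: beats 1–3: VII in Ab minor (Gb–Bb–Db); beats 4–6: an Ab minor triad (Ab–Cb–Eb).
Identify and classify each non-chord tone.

Eb4 (beat 2) — appoggiatura; Gb3 (beat 5) — appoggiatura.

The harmony at that moment is Gb major triad (Gb, Bb, Db); Eb4 is not a chord tone.
It is approached by leap up from Gb3 and left by step down to Db4.
Leap in, step out — an appoggiatura.
The harmony at that moment is Ab minor triad (Ab, Cb, Eb); Gb3 is not a chord tone.
It is approached by leap down from Eb4 and left by step up to Ab3.
Leap in, step out — an appoggiatura.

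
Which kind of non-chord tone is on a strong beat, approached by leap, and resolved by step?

Appoggiatura.

Approach: by leap. Departure: by step. Metric position: strong.
Leap in, step out, in a metrically strong position — an appoggiatura. (It is the mirror image of the escape tone, which steps in and leaps out from a weak position.)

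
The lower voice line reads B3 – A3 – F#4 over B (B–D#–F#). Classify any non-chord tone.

The harmony at that moment is B major triad (B, D#, F#); A3 is not a chord tone.
It is approached by step down from B3 and left by leap up to F#4.
Step in, leap out — an escape tone.

A3 is an escape tone.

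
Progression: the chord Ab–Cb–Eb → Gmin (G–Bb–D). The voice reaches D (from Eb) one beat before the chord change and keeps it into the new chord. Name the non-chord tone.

D is an anticipation.

The harmony at that moment is Ab minor triad (Ab, Cb, Eb); D is not a chord tone.
It is approached by step down from Eb and then sustained as the same pitch into the next harmony.
Arriving early and becoming a chord tone when the harmony changes — an anticipation.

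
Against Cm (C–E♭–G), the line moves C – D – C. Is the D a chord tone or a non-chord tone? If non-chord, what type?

Non-chord tone — a neighbor tone.

The harmony at that moment is C minor triad (C, E♭, G); D is not a chord tone.
It is approached by step up from C and left by step down to C.
Step away and step back to the same note — a neighbor tone (upper neighbor).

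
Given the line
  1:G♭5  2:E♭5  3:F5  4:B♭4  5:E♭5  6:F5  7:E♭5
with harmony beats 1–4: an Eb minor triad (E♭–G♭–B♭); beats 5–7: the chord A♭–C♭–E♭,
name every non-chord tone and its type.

F5 (beat 3) — escape tone; F5 (beat 6) — neighbor tone.

The harmony at that moment is E♭ minor triad (E♭, G♭, B♭); F5 is not a chord tone.
It is approached by step up from E♭5 and left by leap down to B♭4.
Step in, leap out — an escape tone.
The harmony at that moment is A♭ minor triad (A♭, C♭, E♭); F5 is not a chord tone.
It is approached by step up from E♭5 and left by step down to E♭5.
Step away and step back to the same note — a neighbor tone (upper neighbor).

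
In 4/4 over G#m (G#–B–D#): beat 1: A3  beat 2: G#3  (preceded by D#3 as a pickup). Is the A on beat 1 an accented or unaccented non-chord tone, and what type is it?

The harmony at that moment is G# minor triad (G#, B, D#); A3 is not a chord tone.
It is approached by leap up from D#3 and left by step down to G#3.
Leap in, step out — an appoggiatura.
It falls on the downbeat, so it is accented.

Accented appoggiatura.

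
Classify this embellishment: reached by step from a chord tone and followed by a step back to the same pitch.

Neighbor tone.

Approach: by step. Departure: by step in the opposite direction, back to the starting pitch.
Stepwise on both sides but reversing to return to the same chord tone — a neighbor tone. (Had it continued onward in the same direction it would be a passing tone instead.)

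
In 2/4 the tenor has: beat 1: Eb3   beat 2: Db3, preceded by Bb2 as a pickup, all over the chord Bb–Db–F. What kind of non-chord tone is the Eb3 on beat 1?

The harmony at that moment is Bb minor triad (Bb, Db, F); Eb3 is not a chord tone.
It is approached by leap up from Bb2 and left by step down to Db3.
Leap in, step out, metrically accented — an appoggiatura.

Appoggiatura.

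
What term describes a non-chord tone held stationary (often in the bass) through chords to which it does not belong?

Approach: none. Departure: none — a single pitch is sustained while the chords change around it, passing through harmonies that do not contain it.
No melodic motion at all; the dissonance is created entirely by the moving harmonies against the stationary note — a pedal tone (pedal point).

Pedal tone.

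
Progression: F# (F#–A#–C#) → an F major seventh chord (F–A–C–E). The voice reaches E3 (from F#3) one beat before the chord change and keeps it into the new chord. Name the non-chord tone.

The harmony at that moment is F# major triad (F#, A#, C#); E3 is not a chord tone.
It is approached by step down from F#3 and then sustained as the same pitch into the next harmony.
Arriving early and becoming a chord tone when the harmony changes — an anticipation.

E3 is an anticipation.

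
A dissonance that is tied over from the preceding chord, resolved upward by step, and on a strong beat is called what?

Approach: by preparation — the pitch is first a chord tone, then held (tied or repeated) while the harmony changes under it. Departure: up by step. Metric position: strong.
A prepared dissonance that resolves upward by step — a retardation. (The same figure resolving downward would be a suspension.)

Retardation.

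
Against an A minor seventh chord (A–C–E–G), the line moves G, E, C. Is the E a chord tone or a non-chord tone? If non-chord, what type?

Chord tone (the fifth of A minor seventh chord).

A minor seventh chord contains A, C, E, G; E is the fifth, so it is a chord tone.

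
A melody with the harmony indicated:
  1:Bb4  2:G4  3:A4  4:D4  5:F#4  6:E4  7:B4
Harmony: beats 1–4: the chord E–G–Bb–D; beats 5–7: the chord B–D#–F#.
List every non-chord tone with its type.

The harmony at that moment is E half-diminished seventh chord (E, G, Bb, D); A4 is not a chord tone.
It is approached by step up from G4 and left by leap down to D4.
Step in, leap out — an escape tone.
The harmony at that moment is B major triad (B, D#, F#); E4 is not a chord tone.
It is approached by step down from F#4 and left by leap up to B4.
Step in, leap out — an escape tone.

A4 (beat 3) — escape tone; E4 (beat 6) — escape tone.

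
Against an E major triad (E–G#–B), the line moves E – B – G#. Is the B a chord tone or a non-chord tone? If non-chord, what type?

E major triad contains E, G#, B; B is the fifth, so it is a chord tone.

Chord tone (the fifth of E major triad).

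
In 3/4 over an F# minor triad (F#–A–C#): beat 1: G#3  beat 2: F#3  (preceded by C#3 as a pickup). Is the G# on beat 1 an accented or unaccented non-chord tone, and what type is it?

Accented appoggiatura.

The harmony at that moment is F# minor triad (F#, A, C#); G#3 is not a chord tone.
It is approached by leap up from C#3 and left by step down to F#3.
Leap in, step out — an appoggiatura.
It falls on the downbeat, so it is accented.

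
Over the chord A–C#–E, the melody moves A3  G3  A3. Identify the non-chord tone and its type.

G3 is a neighbor tone.

The harmony at that moment is A major triad (A, C#, E); G3 is not a chord tone.
It is approached by step down from A3 and left by step up to A3.
Step away and step back to the same note — a neighbor tone (lower neighbor).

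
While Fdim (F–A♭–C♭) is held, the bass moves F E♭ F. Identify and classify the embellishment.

The harmony at that moment is F diminished triad (F, A♭, C♭); E♭ is not a chord tone.
It is approached by step down from F and left by step up to F.
Step away and step back to the same note — a neighbor tone (lower neighbor).

E♭ is a neighbor tone.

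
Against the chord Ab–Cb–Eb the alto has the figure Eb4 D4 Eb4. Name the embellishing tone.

D4 is a neighbor tone.

The harmony at that moment is Ab minor triad (Ab, Cb, Eb); D4 is not a chord tone.
It is approached by step down from Eb4 and left by step up to Eb4.
Step away and step back to the same note — a neighbor tone (lower neighbor).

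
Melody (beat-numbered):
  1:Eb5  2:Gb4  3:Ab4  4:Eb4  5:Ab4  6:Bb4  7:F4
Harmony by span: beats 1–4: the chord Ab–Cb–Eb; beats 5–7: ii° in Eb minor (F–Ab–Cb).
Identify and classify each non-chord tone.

The harmony at that moment is Ab minor triad (Ab, Cb, Eb); Gb4 is not a chord tone.
It is approached by leap down from Eb5 and left by step up to Ab4.
Leap in, step out — an appoggiatura.
The harmony at that moment is F diminished triad (F, Ab, Cb); Bb4 is not a chord tone.
It is approached by step up from Ab4 and left by leap down to F4.
Step in, leap out — an escape tone.

Gb4 (beat 2) — appoggiatura; Bb4 (beat 6) — escape tone.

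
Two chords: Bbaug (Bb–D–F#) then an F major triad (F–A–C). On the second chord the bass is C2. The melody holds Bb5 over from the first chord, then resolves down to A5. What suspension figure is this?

7–6 suspension.

At the second chord the bass is C2. The suspended Bb5 lies a seventh above the bass; after resolving down by step to A5, the interval above the bass becomes a sixth.
Suspension figures are named by those two intervals: 7–6.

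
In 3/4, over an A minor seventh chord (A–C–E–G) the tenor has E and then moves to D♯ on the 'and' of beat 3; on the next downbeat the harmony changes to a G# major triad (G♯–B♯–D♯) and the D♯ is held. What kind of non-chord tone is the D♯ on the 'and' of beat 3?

The harmony at that moment is A minor seventh chord (A, C, E, G); D♯ is not a chord tone.
It is approached by step down from E and then sustained as the same pitch into the next harmony.
Arriving early and becoming a chord tone when the harmony changes — an anticipation.

Anticipation.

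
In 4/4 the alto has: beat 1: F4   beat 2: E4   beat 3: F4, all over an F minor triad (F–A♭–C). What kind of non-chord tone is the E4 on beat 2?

The harmony at that moment is F minor triad (F, A♭, C); E4 is not a chord tone.
It is approached by step down from F4 and left by step up to F4.
Step away and step back to the same note — a neighbor tone (lower neighbor).

Lower neighbor tone.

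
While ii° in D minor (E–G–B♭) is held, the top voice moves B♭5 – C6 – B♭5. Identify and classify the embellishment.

C6 is a neighbor tone.

The harmony at that moment is E diminished triad (E, G, B♭); C6 is not a chord tone.
It is approached by step up from B♭5 and left by step down to B♭5.
Step away and step back to the same note — a neighbor tone (upper neighbor).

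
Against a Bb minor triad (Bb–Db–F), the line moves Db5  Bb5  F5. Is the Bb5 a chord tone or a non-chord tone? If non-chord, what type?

Bb minor triad contains Bb, Db, F; Bb is the root, so it is a chord tone.

Chord tone (the root of Bb minor triad).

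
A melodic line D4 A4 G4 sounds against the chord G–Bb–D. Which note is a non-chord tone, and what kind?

The harmony at that moment is G minor triad (G, Bb, D); A4 is not a chord tone.
It is approached by leap up from D4 and left by step down to G4.
Leap in, step out — an appoggiatura.

A4 is an appoggiatura.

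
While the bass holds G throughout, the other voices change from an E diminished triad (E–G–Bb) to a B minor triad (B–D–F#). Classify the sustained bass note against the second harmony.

Pedal tone (pedal point).

The harmony at that moment is B minor triad (B, D, F#); G is not a chord tone.
It is held over (the same pitch as the preceding G) and then sustained as the same pitch into the next harmony.
Sustained through a change of harmony — a pedal tone.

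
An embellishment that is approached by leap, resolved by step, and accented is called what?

Approach: by leap. Departure: by step. Metric position: strong.
Leap in, step out, in a metrically strong position — an appoggiatura. (It is the mirror image of the escape tone, which steps in and leaps out from a weak position.)

Appoggiatura.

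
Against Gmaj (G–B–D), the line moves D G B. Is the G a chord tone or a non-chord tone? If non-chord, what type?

Chord tone (the root of G major triad).

G major triad contains G, B, D; G is the root, so it is a chord tone.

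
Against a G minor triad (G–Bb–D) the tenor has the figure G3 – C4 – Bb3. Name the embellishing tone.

C4 is an appoggiatura.

The harmony at that moment is G minor triad (G, Bb, D); C4 is not a chord tone.
It is approached by leap up from G3 and left by step down to Bb3.
Leap in, step out — an appoggiatura.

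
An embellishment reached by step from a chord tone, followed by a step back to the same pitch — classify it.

Neighbor tone.

Approach: by step. Departure: by step in the opposite direction, back to the starting pitch.
Stepwise on both sides but reversing to return to the same chord tone — a neighbor tone. (Had it continued onward in the same direction it would be a passing tone instead.)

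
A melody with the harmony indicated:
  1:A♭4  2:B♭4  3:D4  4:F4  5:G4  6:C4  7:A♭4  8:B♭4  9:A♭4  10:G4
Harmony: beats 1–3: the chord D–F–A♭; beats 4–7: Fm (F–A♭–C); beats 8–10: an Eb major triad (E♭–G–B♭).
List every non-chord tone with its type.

The harmony at that moment is D diminished triad (D, F, A♭); B♭4 is not a chord tone.
It is approached by step up from A♭4 and left by leap down to D4.
Step in, leap out — an escape tone.
The harmony at that moment is F minor triad (F, A♭, C); G4 is not a chord tone.
It is approached by step up from F4 and left by leap down to C4.
Step in, leap out — an escape tone.
The harmony at that moment is E♭ major triad (E♭, G, B♭); A♭4 is not a chord tone.
It is approached by step down from B♭4 and left by step down to G4.
Step in, step out in the same direction — a passing tone.

B♭4 (beat 2) — escape tone; G4 (beat 5) — escape tone; A♭4 (beat 9) — passing tone.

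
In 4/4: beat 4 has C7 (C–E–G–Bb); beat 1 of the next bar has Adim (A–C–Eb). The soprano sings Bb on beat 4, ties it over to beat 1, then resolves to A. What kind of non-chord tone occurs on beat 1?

Suspension.

The harmony at that moment is A diminished triad (A, C, Eb); Bb is not a chord tone.
It is held over (the same pitch as the preceding Bb) and left by step down to A.
Held over from the previous chord and resolving down by step — a suspension.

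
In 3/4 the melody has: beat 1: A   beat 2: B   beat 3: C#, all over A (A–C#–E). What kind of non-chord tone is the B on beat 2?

Passing tone.

The harmony at that moment is A major triad (A, C#, E); B is not a chord tone.
It is approached by step up from A and left by step up to C#.
Step in, step out in the same direction — a passing tone.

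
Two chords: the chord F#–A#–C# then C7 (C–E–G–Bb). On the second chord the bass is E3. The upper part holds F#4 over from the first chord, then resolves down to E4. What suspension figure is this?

9–8 suspension.

At the second chord the bass is E3. The suspended F#4 lies a ninth above the bass; after resolving down by step to E4, the interval above the bass becomes an octave.
Suspension figures are named by those two intervals: 9–8.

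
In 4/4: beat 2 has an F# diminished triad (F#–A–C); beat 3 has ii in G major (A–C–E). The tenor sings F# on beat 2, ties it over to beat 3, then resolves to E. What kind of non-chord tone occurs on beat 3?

The harmony at that moment is A minor triad (A, C, E); F# is not a chord tone.
It is held over (the same pitch as the preceding F#) and left by step down to E.
Held over from the previous chord and resolving down by step — a suspension.

Suspension.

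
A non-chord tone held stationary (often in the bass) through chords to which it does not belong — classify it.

Pedal tone.

Approach: none. Departure: none — a single pitch is sustained while the chords change around it, passing through harmonies that do not contain it.
No melodic motion at all; the dissonance is created entirely by the moving harmonies against the stationary note — a pedal tone (pedal point).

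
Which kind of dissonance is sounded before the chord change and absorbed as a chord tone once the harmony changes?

Anticipation.

Approach: ahead of the chord change (typically by step), so it is dissonant against the current harmony. Departure: none — the same pitch is restated or held and is a chord tone of the new harmony.
Dissonant first, consonant once the harmony catches up: the note simply arrives early — an anticipation. (The reverse timing, consonant first and dissonant after the change, would be a suspension or retardation.)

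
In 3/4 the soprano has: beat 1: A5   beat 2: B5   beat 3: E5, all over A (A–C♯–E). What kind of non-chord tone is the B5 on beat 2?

Escape tone.

The harmony at that moment is A major triad (A, C♯, E); B5 is not a chord tone.
It is approached by step up from A5 and left by leap down to E5.
Step in, leap out, on a weak beat — an escape tone.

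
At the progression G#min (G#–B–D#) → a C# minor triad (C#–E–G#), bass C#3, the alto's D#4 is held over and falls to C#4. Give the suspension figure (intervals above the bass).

9–8 suspension.

At the second chord the bass is C#3. The suspended D#4 lies a ninth above the bass; after resolving down by step to C#4, the interval above the bass becomes an octave.
Suspension figures are named by those two intervals: 9–8.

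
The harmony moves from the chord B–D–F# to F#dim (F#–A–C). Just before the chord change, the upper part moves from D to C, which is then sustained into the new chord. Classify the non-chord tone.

The harmony at that moment is B minor triad (B, D, F#); C is not a chord tone.
It is approached by step down from D and then sustained as the same pitch into the next harmony.
Arriving early and becoming a chord tone when the harmony changes — an anticipation.

C is an anticipation.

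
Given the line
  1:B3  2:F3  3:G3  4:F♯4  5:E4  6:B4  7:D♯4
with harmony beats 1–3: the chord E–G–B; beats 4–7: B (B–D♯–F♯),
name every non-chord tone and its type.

F3 (beat 2) — appoggiatura; E4 (beat 5) — escape tone.

The harmony at that moment is E minor triad (E, G, B); F3 is not a chord tone.
It is approached by leap down from B3 and left by step up to G3.
Leap in, step out — an appoggiatura.
The harmony at that moment is B major triad (B, D♯, F♯); E4 is not a chord tone.
It is approached by step down from F♯4 and left by leap up to B4.
Step in, leap out — an escape tone.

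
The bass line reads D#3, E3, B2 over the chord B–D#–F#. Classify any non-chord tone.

The harmony at that moment is B major triad (B, D#, F#); E3 is not a chord tone.
It is approached by step up from D#3 and left by leap down to B2.
Step in, leap out — an escape tone.

E3 is an escape tone.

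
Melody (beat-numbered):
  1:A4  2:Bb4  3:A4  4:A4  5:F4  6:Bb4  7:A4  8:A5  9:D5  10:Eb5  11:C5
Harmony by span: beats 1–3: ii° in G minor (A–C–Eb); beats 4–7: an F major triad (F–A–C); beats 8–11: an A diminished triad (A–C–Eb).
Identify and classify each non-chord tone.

Bb4 (beat 2) — neighbor tone; Bb4 (beat 6) — appoggiatura; D5 (beat 9) — appoggiatura.

The harmony at that moment is A diminished triad (A, C, Eb); Bb4 is not a chord tone.
It is approached by step up from A4 and left by step down to A4.
Step away and step back to the same note — a neighbor tone (upper neighbor).
The harmony at that moment is F major triad (F, A, C); Bb4 is not a chord tone.
It is approached by leap up from F4 and left by step down to A4.
Leap in, step out — an appoggiatura.
The harmony at that moment is A diminished triad (A, C, Eb); D5 is not a chord tone.
It is approached by leap down from A5 and left by step up to Eb5.
Leap in, step out — an appoggiatura.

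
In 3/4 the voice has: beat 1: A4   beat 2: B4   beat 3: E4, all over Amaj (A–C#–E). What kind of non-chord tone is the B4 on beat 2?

The harmony at that moment is A major triad (A, C#, E); B4 is not a chord tone.
It is approached by step up from A4 and left by leap down to E4.
Step in, leap out, on a weak beat — an escape tone.

Escape tone.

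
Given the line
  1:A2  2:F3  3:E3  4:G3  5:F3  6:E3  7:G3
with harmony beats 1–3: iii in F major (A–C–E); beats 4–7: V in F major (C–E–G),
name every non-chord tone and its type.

F3 (beat 2) — appoggiatura; F3 (beat 5) — passing tone.

The harmony at that moment is A minor triad (A, C, E); F3 is not a chord tone.
It is approached by leap up from A2 and left by step down to E3.
Leap in, step out — an appoggiatura.
The harmony at that moment is C major triad (C, E, G); F3 is not a chord tone.
It is approached by step down from G3 and left by step down to E3.
Step in, step out in the same direction — a passing tone.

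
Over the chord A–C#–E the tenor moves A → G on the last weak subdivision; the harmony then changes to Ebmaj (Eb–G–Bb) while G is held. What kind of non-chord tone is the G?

The harmony at that moment is A major triad (A, C#, E); G is not a chord tone.
It is approached by step down from A and then sustained as the same pitch into the next harmony.
Arriving early and becoming a chord tone when the harmony changes — an anticipation.

G is an anticipation.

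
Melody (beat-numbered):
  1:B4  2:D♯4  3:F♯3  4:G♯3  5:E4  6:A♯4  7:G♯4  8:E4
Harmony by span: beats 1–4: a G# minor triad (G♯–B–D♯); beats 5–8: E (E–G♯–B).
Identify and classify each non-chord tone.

F♯3 (beat 3) — appoggiatura; A♯4 (beat 6) — appoggiatura.

The harmony at that moment is G♯ minor triad (G♯, B, D♯); F♯3 is not a chord tone.
It is approached by leap down from D♯4 and left by step up to G♯3.
Leap in, step out — an appoggiatura.
The harmony at that moment is E major triad (E, G♯, B); A♯4 is not a chord tone.
It is approached by leap up from E4 and left by step down to G♯4.
Leap in, step out — an appoggiatura.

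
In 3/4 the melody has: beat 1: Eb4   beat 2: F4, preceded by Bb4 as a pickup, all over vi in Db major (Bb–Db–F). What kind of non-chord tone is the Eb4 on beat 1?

Appoggiatura.

The harmony at that moment is Bb minor triad (Bb, Db, F); Eb4 is not a chord tone.
It is approached by leap down from Bb4 and left by step up to F4.
Leap in, step out, metrically accented — an appoggiatura.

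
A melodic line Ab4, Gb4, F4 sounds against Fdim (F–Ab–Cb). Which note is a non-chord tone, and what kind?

Gb4 is a passing tone.

The harmony at that moment is F diminished triad (F, Ab, Cb); Gb4 is not a chord tone.
It is approached by step down from Ab4 and left by step down to F4.
Step in, step out in the same direction — a passing tone.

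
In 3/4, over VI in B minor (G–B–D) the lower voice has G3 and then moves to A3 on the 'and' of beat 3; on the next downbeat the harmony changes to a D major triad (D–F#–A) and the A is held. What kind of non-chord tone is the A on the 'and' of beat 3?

The harmony at that moment is G major triad (G, B, D); A3 is not a chord tone.
It is approached by step up from G3 and then sustained as the same pitch into the next harmony.
Arriving early and becoming a chord tone when the harmony changes — an anticipation.

Anticipation.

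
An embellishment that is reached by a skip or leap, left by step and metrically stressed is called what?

Appoggiatura.

Approach: by leap. Departure: by step. Metric position: strong.
Leap in, step out, in a metrically strong position — an appoggiatura. (It is the mirror image of the escape tone, which steps in and leaps out from a weak position.)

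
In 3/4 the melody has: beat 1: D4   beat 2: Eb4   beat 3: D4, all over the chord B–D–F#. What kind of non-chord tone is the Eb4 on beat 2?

The harmony at that moment is B minor triad (B, D, F#); Eb4 is not a chord tone.
It is approached by step up from D4 and left by step down to D4.
Step away and step back to the same note — a neighbor tone (upper neighbor).

Upper neighbor tone.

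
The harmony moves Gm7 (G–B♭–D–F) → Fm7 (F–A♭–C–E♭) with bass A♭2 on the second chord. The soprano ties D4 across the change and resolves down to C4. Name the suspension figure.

4–3 suspension.

At the second chord the bass is A♭2. The suspended D4 lies a fourth above the bass; after resolving down by step to C4, the interval above the bass becomes a third.
Suspension figures are named by those two intervals: 4–3.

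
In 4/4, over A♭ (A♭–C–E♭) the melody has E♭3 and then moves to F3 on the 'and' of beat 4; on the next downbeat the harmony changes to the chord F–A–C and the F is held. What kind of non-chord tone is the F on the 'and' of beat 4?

The harmony at that moment is A♭ major triad (A♭, C, E♭); F3 is not a chord tone.
It is approached by step up from E♭3 and then sustained as the same pitch into the next harmony.
Arriving early and becoming a chord tone when the harmony changes — an anticipation.

Anticipation.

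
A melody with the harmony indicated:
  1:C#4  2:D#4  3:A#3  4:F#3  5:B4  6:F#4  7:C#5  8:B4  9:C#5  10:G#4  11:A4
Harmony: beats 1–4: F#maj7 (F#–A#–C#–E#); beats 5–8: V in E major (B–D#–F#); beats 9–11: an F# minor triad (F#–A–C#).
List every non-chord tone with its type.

The harmony at that moment is F# major seventh chord (F#, A#, C#, E#); D#4 is not a chord tone.
It is approached by step up from C#4 and left by leap down to A#3.
Step in, leap out — an escape tone.
The harmony at that moment is B major triad (B, D#, F#); C#5 is not a chord tone.
It is approached by leap up from F#4 and left by step down to B4.
Leap in, step out — an appoggiatura.
The harmony at that moment is F# minor triad (F#, A, C#); G#4 is not a chord tone.
It is approached by leap down from C#5 and left by step up to A4.
Leap in, step out — an appoggiatura.

D#4 (beat 2) — escape tone; C#5 (beat 7) — appoggiatura; G#4 (beat 10) — appoggiatura.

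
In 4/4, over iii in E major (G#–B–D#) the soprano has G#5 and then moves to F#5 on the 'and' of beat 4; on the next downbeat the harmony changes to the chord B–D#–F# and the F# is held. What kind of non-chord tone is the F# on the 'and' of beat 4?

The harmony at that moment is G# minor triad (G#, B, D#); F#5 is not a chord tone.
It is approached by step down from G#5 and then sustained as the same pitch into the next harmony.
Arriving early and becoming a chord tone when the harmony changes — an anticipation.

Anticipation.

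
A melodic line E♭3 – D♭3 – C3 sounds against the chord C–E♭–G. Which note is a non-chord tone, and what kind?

The harmony at that moment is C minor triad (C, E♭, G); D♭3 is not a chord tone.
It is approached by step down from E♭3 and left by step down to C3.
Step in, step out in the same direction — a passing tone.

D♭3 is a passing tone.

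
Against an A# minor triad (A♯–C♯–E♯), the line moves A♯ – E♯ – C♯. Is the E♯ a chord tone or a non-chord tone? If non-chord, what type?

Chord tone (the fifth of A# minor triad).

A# minor triad contains A♯, C♯, E♯; E♯ is the fifth, so it is a chord tone.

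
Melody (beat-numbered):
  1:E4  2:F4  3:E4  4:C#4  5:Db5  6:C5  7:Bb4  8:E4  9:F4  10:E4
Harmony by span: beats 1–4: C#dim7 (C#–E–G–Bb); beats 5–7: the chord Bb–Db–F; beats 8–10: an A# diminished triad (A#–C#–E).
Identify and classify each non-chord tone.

The harmony at that moment is C# diminished seventh chord (C#, E, G, Bb); F4 is not a chord tone.
It is approached by step up from E4 and left by step down to E4.
Step away and step back to the same note — a neighbor tone (upper neighbor).
The harmony at that moment is Bb minor triad (Bb, Db, F); C5 is not a chord tone.
It is approached by step down from Db5 and left by step down to Bb4.
Step in, step out in the same direction — a passing tone.
The harmony at that moment is A# diminished triad (A#, C#, E); F4 is not a chord tone.
It is approached by step up from E4 and left by step down to E4.
Step away and step back to the same note — a neighbor tone (upper neighbor).

F4 (beat 2) — neighbor tone; C5 (beat 6) — passing tone; F4 (beat 9) — neighbor tone.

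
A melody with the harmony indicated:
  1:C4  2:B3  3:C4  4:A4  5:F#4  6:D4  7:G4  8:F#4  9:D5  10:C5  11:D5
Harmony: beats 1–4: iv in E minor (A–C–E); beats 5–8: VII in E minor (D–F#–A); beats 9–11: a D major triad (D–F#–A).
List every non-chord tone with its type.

B3 (beat 2) — neighbor tone; G4 (beat 7) — appoggiatura; C5 (beat 10) — neighbor tone.

The harmony at that moment is A minor triad (A, C, E); B3 is not a chord tone.
It is approached by step down from C4 and left by step up to C4.
Step away and step back to the same note — a neighbor tone (lower neighbor).
The harmony at that moment is D major triad (D, F#, A); G4 is not a chord tone.
It is approached by leap up from D4 and left by step down to F#4.
Leap in, step out — an appoggiatura.
The harmony at that moment is D major triad (D, F#, A); C5 is not a chord tone.
It is approached by step down from D5 and left by step up to D5.
Step away and step back to the same note — a neighbor tone (lower neighbor).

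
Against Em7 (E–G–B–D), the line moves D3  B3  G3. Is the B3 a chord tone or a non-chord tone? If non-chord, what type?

E minor seventh chord contains E, G, B, D; B is the fifth, so it is a chord tone.

Chord tone (the fifth of E minor seventh chord).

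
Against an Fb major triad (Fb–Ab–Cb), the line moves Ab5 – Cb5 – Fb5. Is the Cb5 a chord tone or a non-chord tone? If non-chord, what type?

Chord tone (the fifth of Fb major triad).

Fb major triad contains Fb, Ab, Cb; Cb is the fifth, so it is a chord tone.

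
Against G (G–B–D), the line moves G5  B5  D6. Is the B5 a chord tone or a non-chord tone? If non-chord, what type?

G major triad contains G, B, D; B is the third, so it is a chord tone.

Chord tone (the third of G major triad).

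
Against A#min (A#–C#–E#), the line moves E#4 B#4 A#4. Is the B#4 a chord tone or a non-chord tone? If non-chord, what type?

The harmony at that moment is A# minor triad (A#, C#, E#); B#4 is not a chord tone.
It is approached by leap up from E#4 and left by step down to A#4.
Leap in, step out — an appoggiatura.

Non-chord tone — an appoggiatura.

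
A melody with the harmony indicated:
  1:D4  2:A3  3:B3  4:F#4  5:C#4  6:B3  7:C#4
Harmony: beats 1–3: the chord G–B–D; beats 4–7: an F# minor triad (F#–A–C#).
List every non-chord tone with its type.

A3 (beat 2) — appoggiatura; B3 (beat 6) — neighbor tone.

The harmony at that moment is G major triad (G, B, D); A3 is not a chord tone.
It is approached by leap down from D4 and left by step up to B3.
Leap in, step out — an appoggiatura.
The harmony at that moment is F# minor triad (F#, A, C#); B3 is not a chord tone.
It is approached by step down from C#4 and left by step up to C#4.
Step away and step back to the same note — a neighbor tone (lower neighbor).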